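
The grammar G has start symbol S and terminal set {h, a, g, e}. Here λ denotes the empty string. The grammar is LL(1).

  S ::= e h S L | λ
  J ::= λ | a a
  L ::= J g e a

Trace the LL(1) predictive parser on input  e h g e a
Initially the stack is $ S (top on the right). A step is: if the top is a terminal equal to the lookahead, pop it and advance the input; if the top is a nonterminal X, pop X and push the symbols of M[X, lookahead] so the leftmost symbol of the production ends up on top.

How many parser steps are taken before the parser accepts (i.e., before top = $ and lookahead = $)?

     Stack      Input        Action
  1  $ S        e h g e a $  expand S ::= e h S L
  2  $ L S h e  e h g e a $  match e
  3  $ L S h    h g e a $    match h
  4  $ L S      g e a $      expand S ::= λ
  5  $ L        g e a $      expand L ::= J g e a
  6  $ a e g J  g e a $      expand J ::= λ
  7  $ a e g    g e a $      match g
  8  $ a e      e a $        match e
  9  $ a        a $          match a
Accept reached after 9 steps.

9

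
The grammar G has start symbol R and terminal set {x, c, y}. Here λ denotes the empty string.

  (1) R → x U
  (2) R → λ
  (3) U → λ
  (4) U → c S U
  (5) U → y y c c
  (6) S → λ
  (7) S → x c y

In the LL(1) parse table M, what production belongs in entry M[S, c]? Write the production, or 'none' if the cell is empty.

FIRST(R): from R→x U we get {x}; from R→λ we get {λ}. So FIRST(R) = {λ, x}.
FIRST(U): from U→λ we get {λ}; from U→c S U we get {c}; from U→y y c c we get {y}. So FIRST(U) = {λ, c, y}.
FIRST(S): from S→λ we get {λ}; from S→x c y we get {x}. So FIRST(S) = {λ, x}.
FOLLOW(R) includes $ since R is the start symbol.
FOLLOW(U): in R→x U, the suffix after U is empty, so FOLLOW(U) ⊇ FOLLOW(R) = {$}; in U→c S U, the suffix after U is empty (adds nothing new). Thus FOLLOW(U) = {$}.
FOLLOW(S): in U→c S U, S is followed by U with FIRST {λ, c, y}; in U→c S U, the suffix after S is nullable, so FOLLOW(S) ⊇ FOLLOW(U) = {$}. Thus FOLLOW(S) = {$, c, y}.
For S → λ: FIRST(λ) = {λ}, so it goes in M[S, t] for t ∈ {}; since λ ∈ FIRST, also for every t ∈ FOLLOW(S) = {$, c, y}.
For S → x c y: FIRST(x c y) = {x}, so it goes in M[S, t] for t ∈ {x}.

S → λ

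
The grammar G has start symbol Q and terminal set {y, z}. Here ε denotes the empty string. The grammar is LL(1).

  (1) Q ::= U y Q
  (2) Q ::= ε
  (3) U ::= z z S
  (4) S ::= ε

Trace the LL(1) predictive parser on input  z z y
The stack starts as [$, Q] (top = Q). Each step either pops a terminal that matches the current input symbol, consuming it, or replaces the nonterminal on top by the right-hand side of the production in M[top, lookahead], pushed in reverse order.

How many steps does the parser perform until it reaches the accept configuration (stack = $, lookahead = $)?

7

step 1: stack=$ Q  input=z z y $  — expand Q ::= U y Q
step 2: stack=$ Q y U  input=z z y $  — expand U ::= z z S
step 3: stack=$ Q y S z z  input=z z y $  — match z
step 4: stack=$ Q y S z  input=z y $  — match z
step 5: stack=$ Q y S  input=y $  — expand S ::= ε
step 6: stack=$ Q y  input=y $  — match y
step 7: stack=$ Q  input=$  — expand Q ::= ε
Accept reached after 7 steps.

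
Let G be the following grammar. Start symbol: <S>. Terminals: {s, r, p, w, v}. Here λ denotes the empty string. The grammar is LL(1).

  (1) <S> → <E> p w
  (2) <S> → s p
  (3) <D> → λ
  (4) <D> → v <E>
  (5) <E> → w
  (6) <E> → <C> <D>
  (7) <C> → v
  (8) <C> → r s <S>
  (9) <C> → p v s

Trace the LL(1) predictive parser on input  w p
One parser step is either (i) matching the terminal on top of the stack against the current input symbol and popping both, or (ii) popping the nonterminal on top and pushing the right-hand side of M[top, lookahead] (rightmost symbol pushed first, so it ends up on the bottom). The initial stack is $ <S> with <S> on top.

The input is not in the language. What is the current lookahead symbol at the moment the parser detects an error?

     Stack      Input  Action
  1  $ <S>      w p $  expand <S> → <E> p w
  2  $ w p <E>  w p $  expand <E> → w
  3  $ w p w    w p $  match w
  4  $ w p      p $    match p
  5  $ w        $      error: top is terminal w but lookahead is $

$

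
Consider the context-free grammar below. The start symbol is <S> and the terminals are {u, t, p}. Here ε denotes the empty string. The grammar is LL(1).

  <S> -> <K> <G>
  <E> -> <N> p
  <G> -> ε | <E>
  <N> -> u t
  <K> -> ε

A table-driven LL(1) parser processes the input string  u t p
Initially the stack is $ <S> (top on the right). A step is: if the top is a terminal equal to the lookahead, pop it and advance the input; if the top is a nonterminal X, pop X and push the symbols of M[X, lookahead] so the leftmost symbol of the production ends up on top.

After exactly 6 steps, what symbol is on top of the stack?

     Stack      Input    Action
  1  $ <S>      u t p $  expand <S> -> <K> <G>
  2  $ <G> <K>  u t p $  expand <K> -> ε
  3  $ <G>      u t p $  expand <G> -> <E>
  4  $ <E>      u t p $  expand <E> -> <N> p
  5  $ p <N>    u t p $  expand <N> -> u t
  6  $ p t u    u t p $  match u
Stack after step 6: $ p t (top = t).

t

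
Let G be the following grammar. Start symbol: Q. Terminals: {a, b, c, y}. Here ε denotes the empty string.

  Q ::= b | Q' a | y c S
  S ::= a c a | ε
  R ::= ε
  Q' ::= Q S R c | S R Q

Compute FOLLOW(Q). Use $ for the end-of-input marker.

FIRST(S): from S::=a c a we get {a}; from S::=ε we get {ε}. So FIRST(S) = {ε, a}.
FIRST(R): from R::=ε we get {ε}. So FIRST(R) = {ε}.
FIRST(Q): from Q::=b we get {b}; from Q::=Q' a we get {a, b, y}; from Q::=y c S we get {y}. So FIRST(Q) = {a, b, y}.
FIRST(Q'): from Q'::=Q S R c we get {a, b, y}; from Q'::=S R Q we get {a, b, y}. So FIRST(Q') = {a, b, y}.
FOLLOW(Q) includes $ since Q is the start symbol.
FOLLOW(R): in Q'::=Q S R c, R is followed by c with FIRST {c}; in Q'::=S R Q, R is followed by Q with FIRST {a, b, y}. Thus FOLLOW(R) = {a, b, c, y}.
FOLLOW(Q'): in Q::=Q' a, Q' is followed by a with FIRST {a}. Thus FOLLOW(Q') = {a}.
FOLLOW(Q): in Q'::=Q S R c, Q is followed by S R c with FIRST {a, c}; in Q'::=S R Q, the suffix after Q is empty, so FOLLOW(Q) ⊇ FOLLOW(Q') = {a}. Thus FOLLOW(Q) = {$, a, c}.
FOLLOW(S): in Q::=y c S, the suffix after S is empty, so FOLLOW(S) ⊇ FOLLOW(Q) = {$, a, c}; in Q'::=Q S R c, S is followed by R c with FIRST {c}; in Q'::=S R Q, S is followed by R Q with FIRST {a, b, y}. Thus FOLLOW(S) = {$, a, b, c, y}.

{$, a, c}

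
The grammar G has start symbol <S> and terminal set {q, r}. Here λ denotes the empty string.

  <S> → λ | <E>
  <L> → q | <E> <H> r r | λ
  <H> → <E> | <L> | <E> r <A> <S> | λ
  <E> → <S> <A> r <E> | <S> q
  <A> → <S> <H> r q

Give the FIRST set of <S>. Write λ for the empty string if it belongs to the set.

FIRST(<S>) = {λ, q, r}  (via <E>)
FIRST(<L>) = {λ, q, r}  (via <E> <H> r r)
FIRST(<H>) = {λ, q, r}  (via <E>, <L>, <E> r <A> <S>)
FIRST(<A>) = {q, r}  (via <S> <H> r q)
FIRST(<E>) = {q, r}  (via <S> <A> r <E>, <S> q)

{λ, q, r}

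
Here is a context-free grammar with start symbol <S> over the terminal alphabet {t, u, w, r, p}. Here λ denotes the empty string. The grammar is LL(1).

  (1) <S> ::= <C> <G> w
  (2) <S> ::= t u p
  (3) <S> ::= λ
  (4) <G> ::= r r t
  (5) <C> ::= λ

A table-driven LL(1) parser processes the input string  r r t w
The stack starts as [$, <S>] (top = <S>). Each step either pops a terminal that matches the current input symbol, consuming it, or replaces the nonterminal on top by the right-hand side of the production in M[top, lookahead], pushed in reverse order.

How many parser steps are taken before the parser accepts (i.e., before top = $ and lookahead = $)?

step 1: stack=$ <S>  input=r r t w $  — expand <S> ::= <C> <G> w
step 2: stack=$ w <G> <C>  input=r r t w $  — expand <C> ::= λ
step 3: stack=$ w <G>  input=r r t w $  — expand <G> ::= r r t
step 4: stack=$ w t r r  input=r r t w $  — match r
step 5: stack=$ w t r  input=r t w $  — match r
step 6: stack=$ w t  input=t w $  — match t
step 7: stack=$ w  input=w $  — match w
Accept reached after 7 steps.

7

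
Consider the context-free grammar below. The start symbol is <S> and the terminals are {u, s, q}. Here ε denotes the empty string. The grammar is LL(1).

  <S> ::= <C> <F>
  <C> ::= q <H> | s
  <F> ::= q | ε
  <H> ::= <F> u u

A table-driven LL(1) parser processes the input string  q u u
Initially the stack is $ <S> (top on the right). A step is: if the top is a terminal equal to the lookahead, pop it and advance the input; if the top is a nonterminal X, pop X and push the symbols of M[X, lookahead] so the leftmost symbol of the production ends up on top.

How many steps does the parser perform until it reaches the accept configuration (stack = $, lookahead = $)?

8

step 1: stack=$ <S>  input=q u u $  — expand <S> ::= <C> <F>
step 2: stack=$ <F> <C>  input=q u u $  — expand <C> ::= q <H>
step 3: stack=$ <F> <H> q  input=q u u $  — match q
step 4: stack=$ <F> <H>  input=u u $  — expand <H> ::= <F> u u
step 5: stack=$ <F> u u <F>  input=u u $  — expand <F> ::= ε
step 6: stack=$ <F> u u  input=u u $  — match u
step 7: stack=$ <F> u  input=u $  — match u
step 8: stack=$ <F>  input=$  — expand <F> ::= ε
Accept reached after 8 steps.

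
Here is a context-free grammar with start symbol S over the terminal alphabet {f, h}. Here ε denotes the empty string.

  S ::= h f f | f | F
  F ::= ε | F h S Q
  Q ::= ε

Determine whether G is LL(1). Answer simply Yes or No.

FIRST(S) = {ε, f, h}
FIRST(F) = {ε, h}
FIRST(Q) = {ε}
FOLLOW(S) = {$, h}
FOLLOW(F) = {$, h}
FOLLOW(Q) = {$, h}
Cell M[F, h] receives both F ::= ε and F ::= F h S Q — the grammar is not LL(1).

No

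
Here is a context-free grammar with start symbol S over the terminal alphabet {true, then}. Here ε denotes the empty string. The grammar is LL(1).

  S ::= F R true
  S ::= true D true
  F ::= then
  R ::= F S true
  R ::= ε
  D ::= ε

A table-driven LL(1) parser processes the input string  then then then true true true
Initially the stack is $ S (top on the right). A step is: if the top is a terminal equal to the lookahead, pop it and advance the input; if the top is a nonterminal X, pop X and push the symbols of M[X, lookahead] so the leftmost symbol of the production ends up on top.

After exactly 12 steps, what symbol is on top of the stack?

true

step 1: stack=$ S  input=then then then true true true $  — expand S ::= F R true
step 2: stack=$ true R F  input=then then then true true true $  — expand F ::= then
step 3: stack=$ true R then  input=then then then true true true $  — match then
step 4: stack=$ true R  input=then then true true true $  — expand R ::= F S true
step 5: stack=$ true true S F  input=then then true true true $  — expand F ::= then
step 6: stack=$ true true S then  input=then then true true true $  — match then
step 7: stack=$ true true S  input=then true true true $  — expand S ::= F R true
step 8: stack=$ true true true R F  input=then true true true $  — expand F ::= then
step 9: stack=$ true true true R then  input=then true true true $  — match then
step 10: stack=$ true true true R  input=true true true $  — expand R ::= ε
step 11: stack=$ true true true  input=true true true $  — match true
step 12: stack=$ true true  input=true true $  — match true
Stack after step 12: $ true (top = true).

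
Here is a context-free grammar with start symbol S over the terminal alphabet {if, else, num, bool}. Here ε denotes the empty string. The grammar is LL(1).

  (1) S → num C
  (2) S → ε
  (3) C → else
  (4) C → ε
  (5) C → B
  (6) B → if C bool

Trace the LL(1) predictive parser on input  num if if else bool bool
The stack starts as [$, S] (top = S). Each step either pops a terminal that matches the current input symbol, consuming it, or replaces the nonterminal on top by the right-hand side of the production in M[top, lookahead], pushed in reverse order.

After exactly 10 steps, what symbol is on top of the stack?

bool

step 1: stack=$ S  input=num if if else bool bool $  — expand S → num C
step 2: stack=$ C num  input=num if if else bool bool $  — match num
step 3: stack=$ C  input=if if else bool bool $  — expand C → B
step 4: stack=$ B  input=if if else bool bool $  — expand B → if C bool
step 5: stack=$ bool C if  input=if if else bool bool $  — match if
step 6: stack=$ bool C  input=if else bool bool $  — expand C → B
step 7: stack=$ bool B  input=if else bool bool $  — expand B → if C bool
step 8: stack=$ bool bool C if  input=if else bool bool $  — match if
step 9: stack=$ bool bool C  input=else bool bool $  — expand C → else
step 10: stack=$ bool bool else  input=else bool bool $  — match else
Stack after step 10: $ bool bool (top = bool).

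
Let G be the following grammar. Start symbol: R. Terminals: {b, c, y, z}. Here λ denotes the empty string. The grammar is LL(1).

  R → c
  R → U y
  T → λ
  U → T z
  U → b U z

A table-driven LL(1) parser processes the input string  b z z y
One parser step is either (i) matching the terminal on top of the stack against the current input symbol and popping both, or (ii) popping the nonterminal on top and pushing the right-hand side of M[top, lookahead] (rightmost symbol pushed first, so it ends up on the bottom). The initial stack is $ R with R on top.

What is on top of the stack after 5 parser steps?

     Stack      Input      Action
  1  $ R        b z z y $  expand R → U y
  2  $ y U      b z z y $  expand U → b U z
  3  $ y z U b  b z z y $  match b
  4  $ y z U    z z y $    expand U → T z
  5  $ y z z T  z z y $    expand T → λ
Stack after step 5: $ y z z (top = z).

z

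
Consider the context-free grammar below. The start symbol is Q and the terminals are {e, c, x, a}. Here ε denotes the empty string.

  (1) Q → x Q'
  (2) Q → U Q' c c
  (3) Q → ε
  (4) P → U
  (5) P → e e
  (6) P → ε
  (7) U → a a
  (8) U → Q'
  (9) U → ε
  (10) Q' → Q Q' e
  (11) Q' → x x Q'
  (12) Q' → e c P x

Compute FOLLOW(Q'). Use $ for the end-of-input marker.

{$, a, c, e, x}

FIRST(Q) = {ε, a, e, x}  (via U Q' c c)
FIRST(Q') = {a, e, x}  (via Q Q' e)
FIRST(U) = {ε, a, e, x}  (via Q')
FIRST(P) = {ε, a, e, x}  (via U)
FOLLOW(Q) includes $ since Q is the start symbol.
FOLLOW(Q): in Q'→Q Q' e, Q is followed by Q' e with FIRST {a, e, x}. Thus FOLLOW(Q) = {$, a, e, x}.
FOLLOW(P): in Q'→e c P x, P is followed by x with FIRST {x}. Thus FOLLOW(P) = {x}.
FOLLOW(U): in Q→U Q' c c, U is followed by Q' c c with FIRST {a, e, x}; in P→U, the suffix after U is empty, so FOLLOW(U) ⊇ FOLLOW(P) = {x}. Thus FOLLOW(U) = {a, e, x}.
FOLLOW(Q'): in Q→x Q', the suffix after Q' is empty, so FOLLOW(Q') ⊇ FOLLOW(Q) = {$, a, e, x}; in Q→U Q' c c, Q' is followed by c c with FIRST {c}; in U→Q', the suffix after Q' is empty, so FOLLOW(Q') ⊇ FOLLOW(U) = {a, e, x}; in Q'→Q Q' e, Q' is followed by e with FIRST {e}; in Q'→x x Q', the suffix after Q' is empty (adds nothing new). Thus FOLLOW(Q') = {$, a, c, e, x}.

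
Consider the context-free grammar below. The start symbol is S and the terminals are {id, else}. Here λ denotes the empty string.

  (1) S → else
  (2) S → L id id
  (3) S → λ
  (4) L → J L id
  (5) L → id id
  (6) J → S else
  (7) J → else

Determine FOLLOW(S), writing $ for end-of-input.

{$, else}

FIRST(S): from S→else we get {else}; from S→L id id we get {else, id}; from S→λ we get {λ}. So FIRST(S) = {λ, else, id}.
FIRST(J): from J→S else we get {else, id}; from J→else we get {else}. So FIRST(J) = {else, id}.
FIRST(L): from L→J L id we get {else, id}; from L→id id we get {id}. So FIRST(L) = {else, id}.
FOLLOW(S) includes $ since S is the start symbol.
FOLLOW(S): in J→S else, S is followed by else with FIRST {else}. Thus FOLLOW(S) = {$, else}.
FOLLOW(L): in S→L id id, L is followed by id id with FIRST {id}; in L→J L id, L is followed by id with FIRST {id}. Thus FOLLOW(L) = {id}.
FOLLOW(J): in L→J L id, J is followed by L id with FIRST {else, id}. Thus FOLLOW(J) = {else, id}.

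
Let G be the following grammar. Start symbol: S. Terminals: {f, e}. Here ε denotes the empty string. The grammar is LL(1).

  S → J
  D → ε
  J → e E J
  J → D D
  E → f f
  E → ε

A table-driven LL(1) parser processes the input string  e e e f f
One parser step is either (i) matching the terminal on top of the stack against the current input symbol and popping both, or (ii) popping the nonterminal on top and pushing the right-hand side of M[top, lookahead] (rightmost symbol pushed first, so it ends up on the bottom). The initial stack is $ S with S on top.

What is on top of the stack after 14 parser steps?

D

      Stack    Input        Action
   1  $ S      e e e f f $  expand S → J
   2  $ J      e e e f f $  expand J → e E J
   3  $ J E e  e e e f f $  match e
   4  $ J E    e e f f $    expand E → ε
   5  $ J      e e f f $    expand J → e E J
   6  $ J E e  e e f f $    match e
   7  $ J E    e f f $      expand E → ε
   8  $ J      e f f $      expand J → e E J
   9  $ J E e  e f f $      match e
  10  $ J E    f f $        expand E → f f
  11  $ J f f  f f $        match f
  12  $ J f    f $          match f
  13  $ J      $            expand J → D D
  14  $ D D    $            expand D → ε
Stack after step 14: $ D (top = D).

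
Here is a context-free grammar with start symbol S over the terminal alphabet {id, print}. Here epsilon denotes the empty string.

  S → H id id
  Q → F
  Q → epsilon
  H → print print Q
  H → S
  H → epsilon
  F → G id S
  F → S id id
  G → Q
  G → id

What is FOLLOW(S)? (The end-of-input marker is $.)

FIRST(S) = {id, print}  (via H id id)
FIRST(H) = {epsilon, id, print}  (via S)
FIRST(Q) = {epsilon, id, print}  (via F)
FIRST(G) = {epsilon, id, print}  (via Q)
FIRST(F) = {id, print}  (via G id S, S id id)
FOLLOW(S) includes $ since S is the start symbol.
FOLLOW(H): in S→H id id, H is followed by id id with FIRST {id}. Thus FOLLOW(H) = {id}.
FOLLOW(G): in F→G id S, G is followed by id S with FIRST {id}. Thus FOLLOW(G) = {id}.
FOLLOW(Q): in H→print print Q, the suffix after Q is empty, so FOLLOW(Q) ⊇ FOLLOW(H) = {id}; in G→Q, the suffix after Q is empty, so FOLLOW(Q) ⊇ FOLLOW(G) = {id}. Thus FOLLOW(Q) = {id}.
FOLLOW(F): in Q→F, the suffix after F is empty, so FOLLOW(F) ⊇ FOLLOW(Q) = {id}. Thus FOLLOW(F) = {id}.
FOLLOW(S): in H→S, the suffix after S is empty, so FOLLOW(S) ⊇ FOLLOW(H) = {id}; in F→G id S, the suffix after S is empty, so FOLLOW(S) ⊇ FOLLOW(F) = {id}; in F→S id id, S is followed by id id with FIRST {id}. Thus FOLLOW(S) = {$, id}.

{$, id}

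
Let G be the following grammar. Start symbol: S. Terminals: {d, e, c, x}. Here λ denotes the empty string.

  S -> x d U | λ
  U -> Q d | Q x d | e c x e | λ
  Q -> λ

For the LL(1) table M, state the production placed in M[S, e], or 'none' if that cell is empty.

none

FIRST(S): from S->x d U we get {x}; from S->λ we get {λ}. So FIRST(S) = {λ, x}.
FIRST(Q): from Q->λ we get {λ}. So FIRST(Q) = {λ}.
FIRST(U): from U->Q d we get {d}; from U->Q x d we get {x}; from U->e c x e we get {e}; from U->λ we get {λ}. So FIRST(U) = {λ, d, e, x}.
FOLLOW(S) includes $ since S is the start symbol.
FOLLOW(S): S appears on no right-hand side. Thus FOLLOW(S) = {$}.
For S -> x d U: FIRST(x d U) = {x}, so it goes in M[S, t] for t ∈ {x}.
For S -> λ: FIRST(λ) = {λ}, so it goes in M[S, t] for t ∈ {}; since λ ∈ FIRST, also for every t ∈ FOLLOW(S) = {$}.
None of these place a production in M[S, e].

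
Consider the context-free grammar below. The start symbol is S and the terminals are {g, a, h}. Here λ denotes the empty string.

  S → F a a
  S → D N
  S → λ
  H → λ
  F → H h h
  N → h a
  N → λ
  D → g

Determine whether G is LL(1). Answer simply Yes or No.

Yes

FIRST(S) = {λ, g, h}
FIRST(H) = {λ}
FIRST(F) = {h}
FIRST(N) = {λ, h}
FIRST(D) = {g}
FOLLOW(S) = {$}
FOLLOW(H) = {h}
FOLLOW(F) = {a}
FOLLOW(N) = {$}
FOLLOW(D) = {$, h}
Each cell of M receives at most one production.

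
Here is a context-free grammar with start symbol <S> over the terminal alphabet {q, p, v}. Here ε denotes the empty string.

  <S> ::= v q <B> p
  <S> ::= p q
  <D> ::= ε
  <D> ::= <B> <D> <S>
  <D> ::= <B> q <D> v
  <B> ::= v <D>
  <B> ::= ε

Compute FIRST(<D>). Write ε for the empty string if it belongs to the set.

{ε, p, q, v}

FIRST(<S>) = {p, v}
FIRST(<B>) = {ε, v}
FIRST(<D>) = {ε, p, q, v}  (via <B> <D> <S>, <B> q <D> v)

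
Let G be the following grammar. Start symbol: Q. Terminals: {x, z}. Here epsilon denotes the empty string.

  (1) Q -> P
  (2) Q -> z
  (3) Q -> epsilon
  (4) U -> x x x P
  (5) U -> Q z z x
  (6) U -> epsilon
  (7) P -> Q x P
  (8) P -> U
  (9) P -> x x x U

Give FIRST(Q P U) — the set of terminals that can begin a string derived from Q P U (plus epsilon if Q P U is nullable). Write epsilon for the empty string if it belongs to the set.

FIRST(Q) = {epsilon, x, z}  (via P)
FIRST(U) = {epsilon, x, z}  (via Q z z x)
FIRST(P) = {epsilon, x, z}  (via Q x P, U)
FIRST(Q P U): take FIRST of each symbol in turn, carrying on past any symbol whose FIRST contains epsilon; result {epsilon, x, z}.

{epsilon, x, z}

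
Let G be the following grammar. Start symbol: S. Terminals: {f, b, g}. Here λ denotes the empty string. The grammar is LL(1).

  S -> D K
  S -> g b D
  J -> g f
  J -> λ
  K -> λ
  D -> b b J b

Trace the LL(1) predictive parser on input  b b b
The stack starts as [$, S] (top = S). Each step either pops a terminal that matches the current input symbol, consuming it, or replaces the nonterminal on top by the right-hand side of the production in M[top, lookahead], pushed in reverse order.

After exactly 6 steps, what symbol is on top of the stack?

K

step 1: stack=$ S  input=b b b $  — expand S -> D K
step 2: stack=$ K D  input=b b b $  — expand D -> b b J b
step 3: stack=$ K b J b b  input=b b b $  — match b
step 4: stack=$ K b J b  input=b b $  — match b
step 5: stack=$ K b J  input=b $  — expand J -> λ
step 6: stack=$ K b  input=b $  — match b
Stack after step 6: $ K (top = K).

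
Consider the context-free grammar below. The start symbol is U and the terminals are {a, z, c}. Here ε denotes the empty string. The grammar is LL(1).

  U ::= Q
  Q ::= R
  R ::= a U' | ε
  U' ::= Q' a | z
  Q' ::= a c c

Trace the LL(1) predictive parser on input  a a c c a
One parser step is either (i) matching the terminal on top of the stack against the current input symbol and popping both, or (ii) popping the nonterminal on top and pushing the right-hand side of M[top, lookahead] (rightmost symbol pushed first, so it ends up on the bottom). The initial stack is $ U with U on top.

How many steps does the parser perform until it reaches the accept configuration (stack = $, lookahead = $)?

step 1: stack=$ U  input=a a c c a $  — expand U ::= Q
step 2: stack=$ Q  input=a a c c a $  — expand Q ::= R
step 3: stack=$ R  input=a a c c a $  — expand R ::= a U'
step 4: stack=$ U' a  input=a a c c a $  — match a
step 5: stack=$ U'  input=a c c a $  — expand U' ::= Q' a
step 6: stack=$ a Q'  input=a c c a $  — expand Q' ::= a c c
step 7: stack=$ a c c a  input=a c c a $  — match a
step 8: stack=$ a c c  input=c c a $  — match c
step 9: stack=$ a c  input=c a $  — match c
step 10: stack=$ a  input=a $  — match a
Accept reached after 10 steps.

10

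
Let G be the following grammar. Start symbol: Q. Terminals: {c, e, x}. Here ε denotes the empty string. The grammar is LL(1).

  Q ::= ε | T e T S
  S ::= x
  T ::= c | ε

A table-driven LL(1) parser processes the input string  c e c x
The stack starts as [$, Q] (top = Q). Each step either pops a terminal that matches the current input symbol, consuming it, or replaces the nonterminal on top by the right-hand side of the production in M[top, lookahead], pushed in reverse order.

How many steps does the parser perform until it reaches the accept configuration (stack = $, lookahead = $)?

8

step 1: stack=$ Q  input=c e c x $  — expand Q ::= T e T S
step 2: stack=$ S T e T  input=c e c x $  — expand T ::= c
step 3: stack=$ S T e c  input=c e c x $  — match c
step 4: stack=$ S T e  input=e c x $  — match e
step 5: stack=$ S T  input=c x $  — expand T ::= c
step 6: stack=$ S c  input=c x $  — match c
step 7: stack=$ S  input=x $  — expand S ::= x
step 8: stack=$ x  input=x $  — match x
Accept reached after 8 steps.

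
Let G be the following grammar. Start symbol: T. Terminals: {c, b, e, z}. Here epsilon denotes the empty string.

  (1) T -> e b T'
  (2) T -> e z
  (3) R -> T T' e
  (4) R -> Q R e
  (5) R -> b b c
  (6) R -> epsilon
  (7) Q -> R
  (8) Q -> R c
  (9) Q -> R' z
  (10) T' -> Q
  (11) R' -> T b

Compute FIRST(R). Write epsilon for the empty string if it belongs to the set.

{epsilon, b, c, e}

FIRST(T) = {e}
FIRST(R') = {e}  (via T b)
FIRST(R) = {epsilon, b, c, e}  (via T T' e, Q R e)
FIRST(Q) = {epsilon, b, c, e}  (via R, R c, R' z)
FIRST(T') = {epsilon, b, c, e}  (via Q)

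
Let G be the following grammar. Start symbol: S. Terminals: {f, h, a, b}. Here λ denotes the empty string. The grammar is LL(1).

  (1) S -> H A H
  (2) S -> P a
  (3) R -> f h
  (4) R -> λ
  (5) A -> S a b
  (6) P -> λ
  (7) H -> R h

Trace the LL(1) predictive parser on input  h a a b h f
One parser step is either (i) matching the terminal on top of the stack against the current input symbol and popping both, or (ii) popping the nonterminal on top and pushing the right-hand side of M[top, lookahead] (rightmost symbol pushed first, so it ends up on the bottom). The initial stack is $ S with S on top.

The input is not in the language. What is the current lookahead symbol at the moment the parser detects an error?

      Stack        Input          Action
   1  $ S          h a a b h f $  expand S -> H A H
   2  $ H A H      h a a b h f $  expand H -> R h
   3  $ H A h R    h a a b h f $  expand R -> λ
   4  $ H A h      h a a b h f $  match h
   5  $ H A        a a b h f $    expand A -> S a b
   6  $ H b a S    a a b h f $    expand S -> P a
   7  $ H b a a P  a a b h f $    expand P -> λ
   8  $ H b a a    a a b h f $    match a
   9  $ H b a      a b h f $      match a
  10  $ H b        b h f $        match b
  11  $ H          h f $          expand H -> R h
  12  $ h R        h f $          expand R -> λ
  13  $ h          h f $          match h
  14  $            f $            error: stack empty but input remains

f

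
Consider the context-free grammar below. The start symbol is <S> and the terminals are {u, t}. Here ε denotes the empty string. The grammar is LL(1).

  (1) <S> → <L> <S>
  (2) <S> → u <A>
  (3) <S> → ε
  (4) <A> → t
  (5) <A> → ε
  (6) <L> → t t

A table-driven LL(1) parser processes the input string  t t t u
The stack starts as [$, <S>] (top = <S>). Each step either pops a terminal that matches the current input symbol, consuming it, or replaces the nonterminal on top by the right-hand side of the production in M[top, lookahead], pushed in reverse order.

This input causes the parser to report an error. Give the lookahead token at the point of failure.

step 1: stack=$ <S>  input=t t t u $  — expand <S> → <L> <S>
step 2: stack=$ <S> <L>  input=t t t u $  — expand <L> → t t
step 3: stack=$ <S> t t  input=t t t u $  — match t
step 4: stack=$ <S> t  input=t t u $  — match t
step 5: stack=$ <S>  input=t u $  — expand <S> → <L> <S>
step 6: stack=$ <S> <L>  input=t u $  — expand <L> → t t
step 7: stack=$ <S> t t  input=t u $  — match t
step 8: stack=$ <S> t  input=u $  — error: top is terminal t but lookahead is u

u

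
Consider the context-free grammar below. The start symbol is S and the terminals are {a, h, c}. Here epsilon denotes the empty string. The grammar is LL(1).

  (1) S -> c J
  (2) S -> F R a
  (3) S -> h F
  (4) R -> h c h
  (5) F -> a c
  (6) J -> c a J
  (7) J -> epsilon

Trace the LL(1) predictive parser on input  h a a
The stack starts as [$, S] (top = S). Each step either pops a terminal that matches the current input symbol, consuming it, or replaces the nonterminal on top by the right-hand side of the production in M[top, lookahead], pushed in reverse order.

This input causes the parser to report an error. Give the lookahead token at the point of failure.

step 1: stack=$ S  input=h a a $  — expand S -> h F
step 2: stack=$ F h  input=h a a $  — match h
step 3: stack=$ F  input=a a $  — expand F -> a c
step 4: stack=$ c a  input=a a $  — match a
step 5: stack=$ c  input=a $  — error: top is terminal c but lookahead is a

a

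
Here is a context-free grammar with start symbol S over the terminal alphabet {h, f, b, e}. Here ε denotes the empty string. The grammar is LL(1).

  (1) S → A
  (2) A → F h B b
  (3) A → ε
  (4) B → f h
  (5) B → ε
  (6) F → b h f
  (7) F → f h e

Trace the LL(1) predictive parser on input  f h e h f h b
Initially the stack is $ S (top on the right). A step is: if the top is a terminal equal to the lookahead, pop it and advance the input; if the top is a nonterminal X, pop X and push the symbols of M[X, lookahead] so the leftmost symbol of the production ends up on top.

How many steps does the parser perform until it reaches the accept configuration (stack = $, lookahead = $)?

step 1: stack=$ S  input=f h e h f h b $  — expand S → A
step 2: stack=$ A  input=f h e h f h b $  — expand A → F h B b
step 3: stack=$ b B h F  input=f h e h f h b $  — expand F → f h e
step 4: stack=$ b B h e h f  input=f h e h f h b $  — match f
step 5: stack=$ b B h e h  input=h e h f h b $  — match h
step 6: stack=$ b B h e  input=e h f h b $  — match e
step 7: stack=$ b B h  input=h f h b $  — match h
step 8: stack=$ b B  input=f h b $  — expand B → f h
step 9: stack=$ b h f  input=f h b $  — match f
step 10: stack=$ b h  input=h b $  — match h
step 11: stack=$ b  input=b $  — match b
Accept reached after 11 steps.

11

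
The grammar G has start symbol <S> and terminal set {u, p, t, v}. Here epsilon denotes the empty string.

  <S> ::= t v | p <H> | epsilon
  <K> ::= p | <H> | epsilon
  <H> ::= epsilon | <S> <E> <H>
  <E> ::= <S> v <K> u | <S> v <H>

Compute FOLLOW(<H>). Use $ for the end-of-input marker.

{$, p, t, u, v}

FIRST(<S>) = {epsilon, p, t}
FIRST(<E>) = {p, t, v}  (via <S> v <K> u, <S> v <H>)
FIRST(<H>) = {epsilon, p, t, v}  (via <S> <E> <H>)
FIRST(<K>) = {epsilon, p, t, v}  (via <H>)
FOLLOW(<S>) includes $ since <S> is the start symbol.
FOLLOW(<S>): in <H>::=<S> <E> <H>, <S> is followed by <E> <H> with FIRST {p, t, v}; in <E>::=<S> v <K> u, <S> is followed by v <K> u with FIRST {v}; in <E>::=<S> v <H>, <S> is followed by v <H> with FIRST {v}. Thus FOLLOW(<S>) = {$, p, t, v}.
FOLLOW(<K>): in <E>::=<S> v <K> u, <K> is followed by u with FIRST {u}. Thus FOLLOW(<K>) = {u}.
FOLLOW(<H>): in <S>::=p <H>, the suffix after <H> is empty, so FOLLOW(<H>) ⊇ FOLLOW(<S>) = {$, p, t, v}; in <K>::=<H>, the suffix after <H> is empty, so FOLLOW(<H>) ⊇ FOLLOW(<K>) = {u}; in <H>::=<S> <E> <H>, the suffix after <H> is empty (adds nothing new); in <E>::=<S> v <H>, the suffix after <H> is empty, so FOLLOW(<H>) ⊇ FOLLOW(<E>) = {$, p, t, u, v}. Thus FOLLOW(<H>) = {$, p, t, u, v}.
FOLLOW(<E>): in <H>::=<S> <E> <H>, <E> is followed by <H> with FIRST {epsilon, p, t, v}; in <H>::=<S> <E> <H>, the suffix after <E> is nullable, so FOLLOW(<E>) ⊇ FOLLOW(<H>) = {$, p, t, u, v}. Thus FOLLOW(<E>) = {$, p, t, u, v}.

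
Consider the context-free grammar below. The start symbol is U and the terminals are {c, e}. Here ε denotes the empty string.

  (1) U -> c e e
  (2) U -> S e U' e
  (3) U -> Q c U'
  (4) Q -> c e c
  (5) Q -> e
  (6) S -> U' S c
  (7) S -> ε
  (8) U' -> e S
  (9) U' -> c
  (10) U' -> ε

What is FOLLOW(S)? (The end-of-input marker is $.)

{$, c, e}

FIRST(Q): from Q->c e c we get {c}; from Q->e we get {e}. So FIRST(Q) = {c, e}.
FIRST(U'): from U'->e S we get {e}; from U'->c we get {c}; from U'->ε we get {ε}. So FIRST(U') = {ε, c, e}.
FIRST(S): from S->U' S c we get {c, e}; from S->ε we get {ε}. So FIRST(S) = {ε, c, e}.
FIRST(U): from U->c e e we get {c}; from U->S e U' e we get {c, e}; from U->Q c U' we get {c, e}. So FIRST(U) = {c, e}.
FOLLOW(U) includes $ since U is the start symbol.
FOLLOW(U): U appears on no right-hand side. Thus FOLLOW(U) = {$}.
FOLLOW(Q): in U->Q c U', Q is followed by c U' with FIRST {c}. Thus FOLLOW(Q) = {c}.
FOLLOW(U'): in U->S e U' e, U' is followed by e with FIRST {e}; in U->Q c U', the suffix after U' is empty, so FOLLOW(U') ⊇ FOLLOW(U) = {$}; in S->U' S c, U' is followed by S c with FIRST {c, e}. Thus FOLLOW(U') = {$, c, e}.
FOLLOW(S): in U->S e U' e, S is followed by e U' e with FIRST {e}; in S->U' S c, S is followed by c with FIRST {c}; in U'->e S, the suffix after S is empty, so FOLLOW(S) ⊇ FOLLOW(U') = {$, c, e}. Thus FOLLOW(S) = {$, c, e}.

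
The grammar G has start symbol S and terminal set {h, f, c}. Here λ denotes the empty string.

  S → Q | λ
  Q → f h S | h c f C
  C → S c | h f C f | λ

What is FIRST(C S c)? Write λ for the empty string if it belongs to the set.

FIRST(Q) = {f, h}
FIRST(S) = {λ, f, h}  (via Q)
FIRST(C) = {λ, c, f, h}  (via S c)
FIRST(C S c): take FIRST of each symbol in turn, carrying on past any symbol whose FIRST contains λ; result {c, f, h}.

{c, f, h}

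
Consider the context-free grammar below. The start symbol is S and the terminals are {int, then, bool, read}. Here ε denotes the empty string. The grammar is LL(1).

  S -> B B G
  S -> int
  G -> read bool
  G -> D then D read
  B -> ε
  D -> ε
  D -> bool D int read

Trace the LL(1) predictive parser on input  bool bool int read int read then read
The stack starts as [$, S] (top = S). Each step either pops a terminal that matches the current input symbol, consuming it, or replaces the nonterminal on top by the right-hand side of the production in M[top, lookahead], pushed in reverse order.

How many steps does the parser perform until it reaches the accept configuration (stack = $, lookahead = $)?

16

      Stack                                   Input                                    Action
   1  $ S                                     bool bool int read int read then read $  expand S -> B B G
   2  $ G B B                                 bool bool int read int read then read $  expand B -> ε
   3  $ G B                                   bool bool int read int read then read $  expand B -> ε
   4  $ G                                     bool bool int read int read then read $  expand G -> D then D read
   5  $ read D then D                         bool bool int read int read then read $  expand D -> bool D int read
   6  $ read D then read int D bool           bool bool int read int read then read $  match bool
   7  $ read D then read int D                bool int read int read then read $       expand D -> bool D int read
   8  $ read D then read int read int D bool  bool int read int read then read $       match bool
   9  $ read D then read int read int D       int read int read then read $            expand D -> ε
  10  $ read D then read int read int         int read int read then read $            match int
  11  $ read D then read int read             read int read then read $                match read
  12  $ read D then read int                  int read then read $                     match int
  13  $ read D then read                      read then read $                         match read
  14  $ read D then                           then read $                              match then
  15  $ read D                                read $                                   expand D -> ε
  16  $ read                                  read $                                   match read
Accept reached after 16 steps.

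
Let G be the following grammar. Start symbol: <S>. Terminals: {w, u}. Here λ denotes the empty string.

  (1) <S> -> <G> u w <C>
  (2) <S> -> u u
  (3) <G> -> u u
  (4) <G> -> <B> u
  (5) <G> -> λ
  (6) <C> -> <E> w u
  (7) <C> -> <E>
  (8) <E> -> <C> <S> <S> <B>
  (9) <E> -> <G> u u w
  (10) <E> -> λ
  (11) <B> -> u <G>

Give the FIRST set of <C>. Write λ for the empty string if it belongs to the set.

FIRST(<B>) = {u}
FIRST(<G>) = {λ, u}  (via <B> u)
FIRST(<S>) = {u}  (via <G> u w <C>)
FIRST(<C>) = {λ, u, w}  (via <E> w u, <E>)
FIRST(<E>) = {λ, u, w}  (via <C> <S> <S> <B>, <G> u u w)

{λ, u, w}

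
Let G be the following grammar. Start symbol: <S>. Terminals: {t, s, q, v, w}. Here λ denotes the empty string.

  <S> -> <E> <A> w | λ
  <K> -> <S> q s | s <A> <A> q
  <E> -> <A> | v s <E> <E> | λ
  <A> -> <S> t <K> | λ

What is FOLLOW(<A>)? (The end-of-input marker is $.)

{q, t, v, w}

FIRST(<S>) = {λ, t, v, w}  (via <E> <A> w)
FIRST(<K>) = {q, s, t, v, w}  (via <S> q s)
FIRST(<A>) = {λ, t, v, w}  (via <S> t <K>)
FIRST(<E>) = {λ, t, v, w}  (via <A>)
FOLLOW(<S>) includes $ since <S> is the start symbol.
FOLLOW(<S>): in <K>-><S> q s, <S> is followed by q s with FIRST {q}; in <A>-><S> t <K>, <S> is followed by t <K> with FIRST {t}. Thus FOLLOW(<S>) = {$, q, t}.
FOLLOW(<E>): in <S>-><E> <A> w, <E> is followed by <A> w with FIRST {t, v, w}; in <E>->v s <E> <E> (occurrence 1), <E> is followed by <E> with FIRST {λ, t, v, w}; in <E>->v s <E> <E> (occurrence 1), the suffix after <E> is nullable (adds nothing new); in <E>->v s <E> <E> (occurrence 2), the suffix after <E> is empty (adds nothing new). Thus FOLLOW(<E>) = {t, v, w}.
FOLLOW(<A>): in <S>-><E> <A> w, <A> is followed by w with FIRST {w}; in <K>->s <A> <A> q (occurrence 1), <A> is followed by <A> q with FIRST {q, t, v, w}; in <K>->s <A> <A> q (occurrence 2), <A> is followed by q with FIRST {q}; in <E>-><A>, the suffix after <A> is empty, so FOLLOW(<A>) ⊇ FOLLOW(<E>) = {t, v, w}. Thus FOLLOW(<A>) = {q, t, v, w}.
FOLLOW(<K>): in <A>-><S> t <K>, the suffix after <K> is empty, so FOLLOW(<K>) ⊇ FOLLOW(<A>) = {q, t, v, w}. Thus FOLLOW(<K>) = {q, t, v, w}.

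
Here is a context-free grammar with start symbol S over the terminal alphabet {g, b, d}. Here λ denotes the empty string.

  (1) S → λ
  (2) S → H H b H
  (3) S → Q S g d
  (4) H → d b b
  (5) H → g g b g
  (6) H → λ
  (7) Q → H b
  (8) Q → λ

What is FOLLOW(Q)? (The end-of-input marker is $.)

FIRST(H): from H→d b b we get {d}; from H→g g b g we get {g}; from H→λ we get {λ}. So FIRST(H) = {λ, d, g}.
FIRST(Q): from Q→H b we get {b, d, g}; from Q→λ we get {λ}. So FIRST(Q) = {λ, b, d, g}.
FIRST(S): from S→λ we get {λ}; from S→H H b H we get {b, d, g}; from S→Q S g d we get {b, d, g}. So FIRST(S) = {λ, b, d, g}.
FOLLOW(S) includes $ since S is the start symbol.
FOLLOW(S): in S→Q S g d, S is followed by g d with FIRST {g}. Thus FOLLOW(S) = {$, g}.
FOLLOW(H): in S→H H b H (occurrence 1), H is followed by H b H with FIRST {b, d, g}; in S→H H b H (occurrence 2), H is followed by b H with FIRST {b}; in S→H H b H (occurrence 3), the suffix after H is empty, so FOLLOW(H) ⊇ FOLLOW(S) = {$, g}; in Q→H b, H is followed by b with FIRST {b}. Thus FOLLOW(H) = {$, b, d, g}.
FOLLOW(Q): in S→Q S g d, Q is followed by S g d with FIRST {b, d, g}. Thus FOLLOW(Q) = {b, d, g}.

{b, d, g}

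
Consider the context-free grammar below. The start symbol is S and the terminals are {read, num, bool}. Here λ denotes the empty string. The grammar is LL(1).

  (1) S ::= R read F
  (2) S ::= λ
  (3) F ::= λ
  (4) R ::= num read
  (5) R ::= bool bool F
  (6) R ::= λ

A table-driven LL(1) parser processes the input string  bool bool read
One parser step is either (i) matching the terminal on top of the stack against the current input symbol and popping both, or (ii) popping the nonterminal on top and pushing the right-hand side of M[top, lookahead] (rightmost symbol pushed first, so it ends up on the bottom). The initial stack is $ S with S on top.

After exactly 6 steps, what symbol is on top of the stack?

step 1: stack=$ S  input=bool bool read $  — expand S ::= R read F
step 2: stack=$ F read R  input=bool bool read $  — expand R ::= bool bool F
step 3: stack=$ F read F bool bool  input=bool bool read $  — match bool
step 4: stack=$ F read F bool  input=bool read $  — match bool
step 5: stack=$ F read F  input=read $  — expand F ::= λ
step 6: stack=$ F read  input=read $  — match read
Stack after step 6: $ F (top = F).

F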